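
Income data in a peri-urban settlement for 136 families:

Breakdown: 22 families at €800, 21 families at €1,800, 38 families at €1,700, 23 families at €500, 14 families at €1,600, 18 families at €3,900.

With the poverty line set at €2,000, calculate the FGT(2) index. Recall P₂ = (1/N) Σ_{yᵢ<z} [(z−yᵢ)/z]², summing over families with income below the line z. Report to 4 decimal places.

Below the line: 23×€500, 22×€800, 14×€1,600, 38×€1,700, 21×€1,800 (q = 118 of N = 136).
Normalized shortfalls: (2000−500)/2000 = 0.7500 (×23); (2000−800)/2000 = 0.6000 (×22); (2000−1600)/2000 = 0.2000 (×14); (2000−1700)/2000 = 0.1500 (×38); (2000−1800)/2000 = 0.1000 (×21).
Squared: 0.5625 (×23); 0.3600 (×22); 0.0400 (×14); 0.0225 (×38); 0.0100 (×21).
Sum = 22.482500; P₂ = 22.482500 / 136 = 0.1653.

0.1653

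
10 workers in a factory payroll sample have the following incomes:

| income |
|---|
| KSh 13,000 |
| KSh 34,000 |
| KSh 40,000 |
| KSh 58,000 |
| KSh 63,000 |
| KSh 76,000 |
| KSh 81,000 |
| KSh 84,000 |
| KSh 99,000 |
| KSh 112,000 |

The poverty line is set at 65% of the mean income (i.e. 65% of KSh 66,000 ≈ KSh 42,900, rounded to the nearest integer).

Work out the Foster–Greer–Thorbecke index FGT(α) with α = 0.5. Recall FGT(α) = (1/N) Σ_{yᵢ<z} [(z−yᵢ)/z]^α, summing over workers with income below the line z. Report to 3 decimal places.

0.155

Poor units: KSh 13,000, KSh 34,000, KSh 40,000 (q = 3 of N = 10).
Relative gaps: (42900−13000)/42900 = 0.6970; (42900−34000)/42900 = 0.2075; (42900−40000)/42900 = 0.0676.
Raised to α = 0.5: 0.83485; 0.45548; 0.26000.
Sum = 1.550322; FGT(0.5) = 1.550322 / 10 = 0.155.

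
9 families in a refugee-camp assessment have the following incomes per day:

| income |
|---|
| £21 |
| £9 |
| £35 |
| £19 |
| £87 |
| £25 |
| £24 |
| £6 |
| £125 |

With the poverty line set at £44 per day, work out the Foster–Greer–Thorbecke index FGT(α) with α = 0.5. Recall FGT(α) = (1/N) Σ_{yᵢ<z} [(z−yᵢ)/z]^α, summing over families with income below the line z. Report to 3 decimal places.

0.565

Incomes under z: £6, £9, £19, £21, £24, £25, £35 (q = 7 of N = 9).
Shortfall ratios: (44−6)/44 = 0.8636; (44−9)/44 = 0.7955; (44−19)/44 = 0.5682; (44−21)/44 = 0.5227; (44−24)/44 = 0.4545; (44−25)/44 = 0.4318; (44−35)/44 = 0.2045.
Raised to α = 0.5: 0.92932; 0.89188; 0.75378; 0.72300; 0.67420; 0.65713; 0.45227.
Sum = 5.081576; FGT(0.5) = 5.081576 / 9 = 0.565.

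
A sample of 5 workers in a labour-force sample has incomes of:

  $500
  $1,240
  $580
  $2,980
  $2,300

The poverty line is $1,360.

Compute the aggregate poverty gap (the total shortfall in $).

$1,760

Incomes under z: $500, $580, $1,240 (q = 3 of N = 5).
Individual gaps: 1360−500 = 860; 1360−580 = 780; 1360−1240 = 120.
Aggregate gap = $1,760.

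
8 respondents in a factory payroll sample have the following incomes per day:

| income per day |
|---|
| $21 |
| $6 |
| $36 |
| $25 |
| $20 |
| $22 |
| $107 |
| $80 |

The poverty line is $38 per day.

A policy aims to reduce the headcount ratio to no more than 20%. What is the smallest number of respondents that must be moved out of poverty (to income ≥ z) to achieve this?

5

Currently q = 6 of N = 8 are below the line (H = 0.750).
A headcount ratio of at most 20% allows at most ⌊0.20 × 8⌋ = 1 poor respondents.
So at least 6 − 1 = 5 must be lifted.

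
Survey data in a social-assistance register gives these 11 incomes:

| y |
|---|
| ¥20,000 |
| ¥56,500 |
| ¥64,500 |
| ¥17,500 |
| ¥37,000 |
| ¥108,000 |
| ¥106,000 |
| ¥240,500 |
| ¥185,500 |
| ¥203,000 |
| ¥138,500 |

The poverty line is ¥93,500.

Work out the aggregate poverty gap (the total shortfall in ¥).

Poor units: ¥17,500, ¥20,000, ¥37,000, ¥56,500, ¥64,500 (q = 5 of N = 11).
Individual gaps: 93500−17500 = 76000; 93500−20000 = 73500; 93500−37000 = 56500; 93500−56500 = 37000; 93500−64500 = 29000.
Aggregate gap = ¥272,000.

¥272,000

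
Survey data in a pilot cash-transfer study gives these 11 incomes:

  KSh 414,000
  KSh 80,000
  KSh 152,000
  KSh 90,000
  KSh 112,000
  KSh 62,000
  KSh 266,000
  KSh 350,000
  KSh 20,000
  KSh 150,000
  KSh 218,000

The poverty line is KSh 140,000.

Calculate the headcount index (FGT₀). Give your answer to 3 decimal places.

5 of the 11 households have income below KSh 140,000.
H = 5/11 = 0.455.

0.455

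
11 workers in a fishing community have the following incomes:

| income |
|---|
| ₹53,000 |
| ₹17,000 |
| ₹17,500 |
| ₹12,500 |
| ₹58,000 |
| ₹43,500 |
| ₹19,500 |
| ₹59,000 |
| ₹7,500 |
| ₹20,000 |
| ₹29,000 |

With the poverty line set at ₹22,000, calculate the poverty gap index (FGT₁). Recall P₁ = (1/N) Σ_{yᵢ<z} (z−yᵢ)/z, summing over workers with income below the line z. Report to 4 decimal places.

Poor units: ₹7,500, ₹12,500, ₹17,000, ₹17,500, ₹19,500, ₹20,000 (q = 6 of N = 11).
Gap ratios (z−y)/z: (22000−7500)/22000 = 0.6591; (22000−12500)/22000 = 0.4318; (22000−17000)/22000 = 0.2273; (22000−17500)/22000 = 0.2045; (22000−19500)/22000 = 0.1136; (22000−20000)/22000 = 0.0909.
Sum of shortfalls = 1.727273; P₁ averages over all N: 1.727273 / 11 = 0.1570.

0.1570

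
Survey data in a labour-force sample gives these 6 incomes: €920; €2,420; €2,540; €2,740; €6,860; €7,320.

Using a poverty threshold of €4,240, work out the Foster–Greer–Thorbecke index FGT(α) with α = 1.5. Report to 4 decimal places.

0.2397

Incomes under z: €920, €2,420, €2,540, €2,740 (q = 4 of N = 6).
Relative gaps: (4240−920)/4240 = 0.7830; (4240−2420)/4240 = 0.4292; (4240−2540)/4240 = 0.4009; (4240−2740)/4240 = 0.3538.
Raised to α = 1.5: 0.69288; 0.28123; 0.25388; 0.21042.
Sum = 1.438407; FGT(1.5) = 1.438407 / 6 = 0.2397.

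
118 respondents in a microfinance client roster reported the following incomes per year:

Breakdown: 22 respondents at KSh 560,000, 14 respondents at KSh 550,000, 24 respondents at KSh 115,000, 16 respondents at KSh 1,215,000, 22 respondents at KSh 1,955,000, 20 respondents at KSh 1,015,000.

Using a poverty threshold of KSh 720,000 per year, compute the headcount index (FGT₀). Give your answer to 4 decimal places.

60 of the 118 respondents have income below KSh 720,000.
H = 60/118 = 0.5085.

0.5085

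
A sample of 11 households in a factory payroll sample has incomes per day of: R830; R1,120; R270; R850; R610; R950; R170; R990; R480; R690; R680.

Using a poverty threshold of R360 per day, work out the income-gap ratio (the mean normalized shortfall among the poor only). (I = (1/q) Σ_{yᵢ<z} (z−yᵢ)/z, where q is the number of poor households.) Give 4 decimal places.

Below z: R170, R270 (q = 2 of N = 11).
Shortfall ratios (z−y)/z: 0.5278, 0.2500; sum = 0.777778.
The income-gap ratio divides by q (the poor only): 0.777778 / 2 = 0.3889.

0.3889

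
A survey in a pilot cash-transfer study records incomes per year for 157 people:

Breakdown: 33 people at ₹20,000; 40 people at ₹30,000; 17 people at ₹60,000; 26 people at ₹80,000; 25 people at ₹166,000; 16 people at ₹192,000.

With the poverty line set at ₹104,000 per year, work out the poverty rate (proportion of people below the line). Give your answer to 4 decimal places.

0.7389

116 of the 157 people have income below ₹104,000.
H = 116/157 = 0.7389.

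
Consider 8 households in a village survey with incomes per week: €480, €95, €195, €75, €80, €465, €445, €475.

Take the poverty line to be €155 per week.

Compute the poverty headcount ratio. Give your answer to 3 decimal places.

0.375

3 of the 8 households have income below €155.
H = 3/8 = 0.375.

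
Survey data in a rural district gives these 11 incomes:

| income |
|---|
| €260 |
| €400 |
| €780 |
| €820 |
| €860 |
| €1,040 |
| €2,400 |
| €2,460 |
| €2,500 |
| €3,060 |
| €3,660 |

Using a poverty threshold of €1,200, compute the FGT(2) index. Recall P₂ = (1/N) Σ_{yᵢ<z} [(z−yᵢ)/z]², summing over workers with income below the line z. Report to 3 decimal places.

0.125

Below the line: €260, €400, €780, €820, €860, €1,040 (q = 6 of N = 11).
Gap ratios (z−y)/z: (1200−260)/1200 = 0.7833; (1200−400)/1200 = 0.6667; (1200−780)/1200 = 0.3500; (1200−820)/1200 = 0.3167; (1200−860)/1200 = 0.2833; (1200−1040)/1200 = 0.1333.
Squared: 0.6136; 0.4444; 0.1225; 0.1003; 0.0803; 0.0178.
Sum = 1.378889; P₂ = 1.378889 / 11 = 0.125.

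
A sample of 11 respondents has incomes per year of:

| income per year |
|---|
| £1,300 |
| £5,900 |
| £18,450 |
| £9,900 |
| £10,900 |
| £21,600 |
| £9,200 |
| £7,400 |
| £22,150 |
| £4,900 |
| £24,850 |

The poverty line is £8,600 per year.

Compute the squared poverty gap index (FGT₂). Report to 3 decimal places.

0.093

Below z: £1,300, £4,900, £5,900, £7,400 (q = 4 of N = 11).
Gap ratios (z−y)/z: (8600−1300)/8600 = 0.8488; (8600−4900)/8600 = 0.4302; (8600−5900)/8600 = 0.3140; (8600−7400)/8600 = 0.1395.
Squared: 0.7205; 0.1851; 0.0986; 0.0195.
Sum = 1.023661; P₂ = 1.023661 / 11 = 0.093.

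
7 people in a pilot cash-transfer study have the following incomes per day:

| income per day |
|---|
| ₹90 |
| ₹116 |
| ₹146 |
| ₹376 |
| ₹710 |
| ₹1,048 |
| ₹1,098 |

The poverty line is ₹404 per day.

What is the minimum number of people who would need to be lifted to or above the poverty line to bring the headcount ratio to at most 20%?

4 of the 7 people are poor, so H = 4/7 = 0.571.
A headcount ratio of at most 20% allows at most ⌊0.20 × 7⌋ = 1 poor people.
So at least 4 − 1 = 3 must be lifted.

3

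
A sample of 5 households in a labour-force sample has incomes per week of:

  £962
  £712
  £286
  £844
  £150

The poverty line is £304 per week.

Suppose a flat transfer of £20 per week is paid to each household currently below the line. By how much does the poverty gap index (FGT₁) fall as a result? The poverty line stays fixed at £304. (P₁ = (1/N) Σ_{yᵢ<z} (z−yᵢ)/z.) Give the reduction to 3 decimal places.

Before: below the line — £150, £286; poverty gap index (FGT₁) = 0.11316.
After the £20 transfer: below the line — £170; poverty gap index (FGT₁) = 0.08816.
Reduction = 0.11316 − 0.08816 = 0.025.

0.025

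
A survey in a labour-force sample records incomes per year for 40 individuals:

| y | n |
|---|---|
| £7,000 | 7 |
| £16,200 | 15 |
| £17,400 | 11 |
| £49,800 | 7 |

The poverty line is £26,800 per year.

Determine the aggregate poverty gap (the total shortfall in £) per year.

£401,000

Below the line: 7×£7,000, 15×£16,200, 11×£17,400 (q = 33 of N = 40).
Individual gaps: 7×(26800−7000) = 138600; 15×(26800−16200) = 159000; 11×(26800−17400) = 103400.
Aggregate gap = £401,000.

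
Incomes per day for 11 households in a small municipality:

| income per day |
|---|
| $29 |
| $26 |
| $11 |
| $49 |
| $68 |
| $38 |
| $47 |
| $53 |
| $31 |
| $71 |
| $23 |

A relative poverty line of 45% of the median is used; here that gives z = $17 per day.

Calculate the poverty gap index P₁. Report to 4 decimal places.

Below the line: $11 (q = 1 of N = 11).
Relative gaps: (17−11)/17 = 0.3529.
Σ = 0.352941. Dividing by the full population N = 11 gives P₁ = 0.0321.

0.0321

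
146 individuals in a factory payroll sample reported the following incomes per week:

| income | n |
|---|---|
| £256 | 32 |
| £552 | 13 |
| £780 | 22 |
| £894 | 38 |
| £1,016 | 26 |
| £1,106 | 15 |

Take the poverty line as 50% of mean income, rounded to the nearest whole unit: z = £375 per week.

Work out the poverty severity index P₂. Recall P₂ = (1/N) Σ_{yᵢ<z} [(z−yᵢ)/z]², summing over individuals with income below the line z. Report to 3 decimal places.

0.022

Below the line: 32×£256 (q = 32 of N = 146).
Shortfall ratios: (375−256)/375 = 0.3173 (×32).
Squared: 0.1007 (×32).
Sum = 3.222414; P₂ = 3.222414 / 146 = 0.022.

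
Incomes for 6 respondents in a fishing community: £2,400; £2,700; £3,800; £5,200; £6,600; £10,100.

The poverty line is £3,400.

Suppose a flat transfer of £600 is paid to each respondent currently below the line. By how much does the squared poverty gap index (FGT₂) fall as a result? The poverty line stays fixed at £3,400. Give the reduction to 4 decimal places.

0.0190

Before: below the line — £2,400, £2,700; squared poverty gap index (FGT₂) = 0.021482.
After the £600 transfer: below the line — £3,000, £3,300; squared poverty gap index (FGT₂) = 0.002451.
Reduction = 0.021482 − 0.002451 = 0.0190.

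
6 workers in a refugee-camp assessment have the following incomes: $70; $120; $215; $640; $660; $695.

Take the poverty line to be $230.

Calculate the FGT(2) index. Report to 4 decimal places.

0.1195

Poor units: $70, $120, $215 (q = 3 of N = 6).
Normalized shortfalls: (230−70)/230 = 0.6957; (230−120)/230 = 0.4783; (230−215)/230 = 0.0652.
Squared: 0.4839; 0.2287; 0.0043.
Sum = 0.716919; P₂ = 0.716919 / 6 = 0.1195.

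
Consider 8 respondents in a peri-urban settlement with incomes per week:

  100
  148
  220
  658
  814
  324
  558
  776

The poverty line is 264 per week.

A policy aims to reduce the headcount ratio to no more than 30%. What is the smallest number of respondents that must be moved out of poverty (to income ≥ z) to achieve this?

Currently q = 3 of N = 8 are below the line (H = 0.375).
A headcount ratio of at most 30% allows at most ⌊0.30 × 8⌋ = 2 poor respondents.
So at least 3 − 2 = 1 must be lifted.

1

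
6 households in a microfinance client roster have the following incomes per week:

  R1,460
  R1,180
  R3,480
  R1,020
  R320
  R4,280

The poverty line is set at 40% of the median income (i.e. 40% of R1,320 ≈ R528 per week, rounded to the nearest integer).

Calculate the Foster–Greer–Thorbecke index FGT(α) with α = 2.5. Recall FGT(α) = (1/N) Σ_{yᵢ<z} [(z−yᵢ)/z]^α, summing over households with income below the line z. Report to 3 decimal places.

Incomes under z: R320 (q = 1 of N = 6).
Gap ratios (z−y)/z: (528−320)/528 = 0.3939.
Raised to α = 2.5: 0.09740.
Sum = 0.097403; FGT(2.5) = 0.097403 / 6 = 0.016.

0.016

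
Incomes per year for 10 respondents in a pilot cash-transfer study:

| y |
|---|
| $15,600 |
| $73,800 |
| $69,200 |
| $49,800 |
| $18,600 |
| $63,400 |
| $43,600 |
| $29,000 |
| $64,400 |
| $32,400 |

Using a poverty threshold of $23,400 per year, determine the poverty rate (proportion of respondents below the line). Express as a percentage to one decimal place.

2 of the 10 respondents have income below $23,400.
H = 2/10 = 20.0%.

20.0%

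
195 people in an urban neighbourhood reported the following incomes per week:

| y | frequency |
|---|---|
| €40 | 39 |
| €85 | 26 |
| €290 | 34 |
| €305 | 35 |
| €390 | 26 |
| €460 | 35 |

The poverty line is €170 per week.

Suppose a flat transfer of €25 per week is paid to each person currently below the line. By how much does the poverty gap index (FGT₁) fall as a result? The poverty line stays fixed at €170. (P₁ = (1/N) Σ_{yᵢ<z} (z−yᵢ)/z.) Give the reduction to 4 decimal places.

0.0490

Before: below the line — 39×€40, 26×€85; poverty gap index (FGT₁) = 0.219608.
After the €25 transfer: below the line — 39×€65, 26×€110; poverty gap index (FGT₁) = 0.170588.
Reduction = 0.219608 − 0.170588 = 0.0490.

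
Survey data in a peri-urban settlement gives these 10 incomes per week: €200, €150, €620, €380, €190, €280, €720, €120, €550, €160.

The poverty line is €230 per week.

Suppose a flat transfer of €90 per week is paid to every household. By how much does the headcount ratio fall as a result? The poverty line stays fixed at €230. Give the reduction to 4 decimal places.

0.4000

Before: below the line — €120, €150, €160, €190, €200; headcount ratio = 0.500000.
After the €90 transfer: below the line — €210; headcount ratio = 0.100000.
Reduction = 0.500000 − 0.100000 = 0.4000.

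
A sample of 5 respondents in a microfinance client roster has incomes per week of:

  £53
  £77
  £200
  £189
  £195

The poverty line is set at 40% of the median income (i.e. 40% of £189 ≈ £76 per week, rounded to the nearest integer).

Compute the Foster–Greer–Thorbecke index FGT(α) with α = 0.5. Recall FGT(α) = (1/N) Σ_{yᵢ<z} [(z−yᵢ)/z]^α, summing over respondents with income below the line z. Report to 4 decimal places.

0.1100

Below z: £53 (q = 1 of N = 5).
Shortfall ratios: (76−53)/76 = 0.3026.
Raised to α = 0.5: 0.55012.
Sum = 0.550120; FGT(0.5) = 0.550120 / 5 = 0.1100.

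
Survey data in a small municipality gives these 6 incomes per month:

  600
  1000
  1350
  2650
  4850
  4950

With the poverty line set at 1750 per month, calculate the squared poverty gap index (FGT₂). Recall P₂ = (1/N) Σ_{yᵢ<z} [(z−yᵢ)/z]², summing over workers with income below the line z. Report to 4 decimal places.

Poor units: 600, 1000, 1350 (q = 3 of N = 6).
Normalized shortfalls: (1750−600)/1750 = 0.6571; (1750−1000)/1750 = 0.4286; (1750−1350)/1750 = 0.2286.
Squared: 0.4318; 0.1837; 0.0522.
Sum = 0.667755; P₂ = 0.667755 / 6 = 0.1113.

0.1113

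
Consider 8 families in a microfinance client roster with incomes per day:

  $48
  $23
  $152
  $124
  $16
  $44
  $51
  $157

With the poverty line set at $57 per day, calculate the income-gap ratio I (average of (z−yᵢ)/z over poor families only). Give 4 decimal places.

Below z: $16, $23, $44, $48, $51 (q = 5 of N = 8).
Relative gaps: 0.7193, 0.5965, 0.2281, 0.1579, 0.1053; sum = 1.807018.
I averages over the q = 5 poor units only: 1.807018 / 5 = 0.3614.

0.3614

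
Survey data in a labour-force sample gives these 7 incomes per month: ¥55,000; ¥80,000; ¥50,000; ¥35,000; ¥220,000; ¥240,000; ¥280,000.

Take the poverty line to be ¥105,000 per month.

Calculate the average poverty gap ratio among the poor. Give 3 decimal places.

0.476

Incomes under z: ¥35,000, ¥50,000, ¥55,000, ¥80,000 (q = 4 of N = 7).
Shortfall ratios (z−y)/z: 0.6667, 0.5238, 0.4762, 0.2381; sum = 1.904762.
The income-gap ratio divides by q (the poor only): 1.904762 / 4 = 0.476.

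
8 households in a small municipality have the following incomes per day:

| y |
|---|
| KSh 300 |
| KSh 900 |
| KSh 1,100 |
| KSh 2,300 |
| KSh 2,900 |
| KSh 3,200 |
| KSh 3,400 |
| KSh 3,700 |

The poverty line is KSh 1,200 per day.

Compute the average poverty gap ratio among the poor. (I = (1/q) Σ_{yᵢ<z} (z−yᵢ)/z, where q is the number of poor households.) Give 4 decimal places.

Incomes under z: KSh 300, KSh 900, KSh 1,100 (q = 3 of N = 8).
Relative gaps: 0.7500, 0.2500, 0.0833; sum = 1.083333.
I averages over the q = 3 poor units only: 1.083333 / 3 = 0.3611.

0.3611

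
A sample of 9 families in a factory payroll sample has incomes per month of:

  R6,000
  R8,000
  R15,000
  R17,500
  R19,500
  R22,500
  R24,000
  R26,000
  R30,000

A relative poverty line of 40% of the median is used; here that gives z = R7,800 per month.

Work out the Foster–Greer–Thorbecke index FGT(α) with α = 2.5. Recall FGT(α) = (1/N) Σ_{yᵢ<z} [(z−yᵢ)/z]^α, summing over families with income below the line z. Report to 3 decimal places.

Below the line: R6,000 (q = 1 of N = 9).
Gap ratios (z−y)/z: (7800−6000)/7800 = 0.2308.
Raised to α = 2.5: 0.02558.
Sum = 0.025583; FGT(2.5) = 0.025583 / 9 = 0.003.

0.003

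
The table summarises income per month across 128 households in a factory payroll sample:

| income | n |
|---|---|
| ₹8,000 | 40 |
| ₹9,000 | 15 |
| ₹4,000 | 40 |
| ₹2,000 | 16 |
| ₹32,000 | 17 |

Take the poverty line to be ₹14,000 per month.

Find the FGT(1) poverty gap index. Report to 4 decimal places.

Below z: 16×₹2,000, 40×₹4,000, 40×₹8,000, 15×₹9,000 (q = 111 of N = 128).
Shortfall ratios: (14000−2000)/14000 = 0.8571 (×16); (14000−4000)/14000 = 0.7143 (×40); (14000−8000)/14000 = 0.4286 (×40); (14000−9000)/14000 = 0.3571 (×15).
Σ = 64.785714. Dividing by the full population N = 128 gives P₁ = 0.5061.

0.5061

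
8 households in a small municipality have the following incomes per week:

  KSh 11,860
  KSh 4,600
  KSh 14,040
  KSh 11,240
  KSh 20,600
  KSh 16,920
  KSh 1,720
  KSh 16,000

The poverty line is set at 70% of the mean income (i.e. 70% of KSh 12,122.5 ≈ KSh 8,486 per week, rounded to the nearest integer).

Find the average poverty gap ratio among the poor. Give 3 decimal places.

Incomes under z: KSh 1,720, KSh 4,600 (q = 2 of N = 8).
Shortfall ratios (z−y)/z: 0.7973, 0.4579; sum = 1.255244.
I averages over the q = 2 poor units only: 1.255244 / 2 = 0.628.

0.628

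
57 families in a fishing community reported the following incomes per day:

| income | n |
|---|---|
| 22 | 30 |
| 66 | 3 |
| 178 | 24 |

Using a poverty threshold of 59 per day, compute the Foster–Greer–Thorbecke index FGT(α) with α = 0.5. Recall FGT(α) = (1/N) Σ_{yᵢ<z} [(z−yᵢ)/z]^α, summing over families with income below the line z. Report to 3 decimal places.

0.417

Incomes under z: 30×22 (q = 30 of N = 57).
Gap ratios (z−y)/z: (59−22)/59 = 0.6271 (×30).
Raised to α = 0.5: 0.79191 (×30).
Sum = 23.757247; FGT(0.5) = 23.757247 / 57 = 0.417.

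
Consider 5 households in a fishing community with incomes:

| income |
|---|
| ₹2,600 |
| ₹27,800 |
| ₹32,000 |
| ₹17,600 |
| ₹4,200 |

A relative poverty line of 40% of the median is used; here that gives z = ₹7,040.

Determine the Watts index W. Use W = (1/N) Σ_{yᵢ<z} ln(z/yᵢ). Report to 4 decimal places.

0.3025

Below the line: ₹2,600, ₹4,200 (q = 2 of N = 5).
ln(z/y) terms: ln(7040/2600) = 0.9961; ln(7040/4200) = 0.5165.
W = 1.512620 / 5 = 0.3025.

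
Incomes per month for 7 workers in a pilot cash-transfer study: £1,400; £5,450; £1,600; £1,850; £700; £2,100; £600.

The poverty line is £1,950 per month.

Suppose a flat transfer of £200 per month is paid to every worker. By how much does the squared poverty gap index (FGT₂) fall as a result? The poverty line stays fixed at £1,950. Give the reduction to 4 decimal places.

Before: below the line — £600, £700, £1,400, £1,600, £1,850; squared poverty gap index (FGT₂) = 0.143515.
After the £200 transfer: below the line — £800, £900, £1,600, £1,800; squared poverty gap index (FGT₂) = 0.096553.
Reduction = 0.143515 − 0.096553 = 0.0470.

0.0470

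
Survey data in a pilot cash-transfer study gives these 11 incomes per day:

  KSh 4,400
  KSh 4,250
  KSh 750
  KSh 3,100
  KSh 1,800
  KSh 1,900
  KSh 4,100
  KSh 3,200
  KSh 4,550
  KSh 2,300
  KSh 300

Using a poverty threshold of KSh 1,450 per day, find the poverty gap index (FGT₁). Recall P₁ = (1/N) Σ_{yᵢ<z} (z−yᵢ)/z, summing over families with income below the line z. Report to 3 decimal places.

Incomes under z: KSh 300, KSh 750 (q = 2 of N = 11).
Normalized shortfalls: (1450−300)/1450 = 0.7931; (1450−750)/1450 = 0.4828.
Sum of shortfalls = 1.275862; P₁ averages over all N: 1.275862 / 11 = 0.116.

0.116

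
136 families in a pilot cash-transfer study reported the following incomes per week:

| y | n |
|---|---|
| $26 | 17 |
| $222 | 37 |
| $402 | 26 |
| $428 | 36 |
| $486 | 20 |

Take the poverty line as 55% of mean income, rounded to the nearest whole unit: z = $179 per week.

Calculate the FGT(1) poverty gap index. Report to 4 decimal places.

0.1068

Below z: 17×$26 (q = 17 of N = 136).
Gap ratios (z−y)/z: (179−26)/179 = 0.8547 (×17).
Sum of shortfalls = 14.530726; P₁ averages over all N: 14.530726 / 136 = 0.1068.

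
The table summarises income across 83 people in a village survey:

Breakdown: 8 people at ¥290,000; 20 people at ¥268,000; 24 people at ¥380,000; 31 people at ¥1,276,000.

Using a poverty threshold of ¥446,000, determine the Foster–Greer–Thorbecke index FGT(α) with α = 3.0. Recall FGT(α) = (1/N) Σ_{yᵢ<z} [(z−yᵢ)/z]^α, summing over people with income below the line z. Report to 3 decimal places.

0.020

Incomes under z: 20×¥268,000, 8×¥290,000, 24×¥380,000 (q = 52 of N = 83).
Shortfall ratios: (446000−268000)/446000 = 0.3991 (×20); (446000−290000)/446000 = 0.3498 (×8); (446000−380000)/446000 = 0.1480 (×24).
Raised to α = 3.0: 0.06357 (×20); 0.04279 (×8); 0.00324 (×24).
Sum = 1.691525; FGT(3.0) = 1.691525 / 83 = 0.020.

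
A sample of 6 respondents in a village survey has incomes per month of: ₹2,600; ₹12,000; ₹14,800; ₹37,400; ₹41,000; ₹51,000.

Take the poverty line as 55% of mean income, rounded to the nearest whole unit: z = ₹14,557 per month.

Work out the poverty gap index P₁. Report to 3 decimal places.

0.166

Poor units: ₹2,600, ₹12,000 (q = 2 of N = 6).
Relative gaps: (14557−2600)/14557 = 0.8214; (14557−12000)/14557 = 0.1757.
Sum of shortfalls = 0.997046; P₁ averages over all N: 0.997046 / 6 = 0.166.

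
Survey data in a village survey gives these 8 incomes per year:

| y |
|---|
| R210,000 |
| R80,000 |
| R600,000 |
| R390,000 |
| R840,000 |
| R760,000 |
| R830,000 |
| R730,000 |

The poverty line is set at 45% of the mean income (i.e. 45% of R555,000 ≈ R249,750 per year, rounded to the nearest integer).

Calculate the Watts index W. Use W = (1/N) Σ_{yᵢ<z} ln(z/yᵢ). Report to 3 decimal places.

Below z: R80,000, R210,000 (q = 2 of N = 8).
Log gaps: ln(249750/80000) = 1.1384; ln(249750/210000) = 0.1734.
W = 1.311787 / 8 = 0.164.

0.164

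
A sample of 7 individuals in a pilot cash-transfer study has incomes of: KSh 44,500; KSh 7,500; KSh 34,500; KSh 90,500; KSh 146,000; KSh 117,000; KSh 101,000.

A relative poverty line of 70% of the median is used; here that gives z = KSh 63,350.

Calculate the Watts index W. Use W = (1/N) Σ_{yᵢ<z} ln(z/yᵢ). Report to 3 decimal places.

0.442

Below the line: KSh 7,500, KSh 34,500, KSh 44,500 (q = 3 of N = 7).
Log gaps: ln(63350/7500) = 2.1338; ln(63350/34500) = 0.6077; ln(63350/44500) = 0.3532.
W = 3.094673 / 7 = 0.442.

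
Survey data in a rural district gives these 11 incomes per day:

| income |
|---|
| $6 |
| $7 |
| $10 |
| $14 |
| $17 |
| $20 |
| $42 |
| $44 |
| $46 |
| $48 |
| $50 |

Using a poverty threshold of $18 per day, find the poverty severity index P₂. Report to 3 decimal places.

0.097

Poor units: $6, $7, $10, $14, $17 (q = 5 of N = 11).
Gap ratios (z−y)/z: (18−6)/18 = 0.6667; (18−7)/18 = 0.6111; (18−10)/18 = 0.4444; (18−14)/18 = 0.2222; (18−17)/18 = 0.0556.
Squared: 0.4444; 0.3735; 0.1975; 0.0494; 0.0031.
Sum = 1.067901; P₂ = 1.067901 / 11 = 0.097.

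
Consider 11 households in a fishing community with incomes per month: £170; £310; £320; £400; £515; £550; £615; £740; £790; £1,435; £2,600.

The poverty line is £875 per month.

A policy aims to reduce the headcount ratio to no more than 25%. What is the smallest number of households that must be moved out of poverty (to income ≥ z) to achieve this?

7

9 of the 11 households are poor, so H = 9/11 = 0.818.
A headcount ratio of at most 25% allows at most ⌊0.25 × 11⌋ = 2 poor households.
So at least 9 − 2 = 7 must be lifted.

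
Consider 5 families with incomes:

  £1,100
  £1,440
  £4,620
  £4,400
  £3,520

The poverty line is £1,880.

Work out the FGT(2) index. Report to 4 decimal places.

Below z: £1,100, £1,440 (q = 2 of N = 5).
Shortfall ratios: (1880−1100)/1880 = 0.4149; (1880−1440)/1880 = 0.2340.
Squared: 0.1721; 0.0548.
Sum = 0.226913; P₂ = 0.226913 / 5 = 0.0454.

0.0454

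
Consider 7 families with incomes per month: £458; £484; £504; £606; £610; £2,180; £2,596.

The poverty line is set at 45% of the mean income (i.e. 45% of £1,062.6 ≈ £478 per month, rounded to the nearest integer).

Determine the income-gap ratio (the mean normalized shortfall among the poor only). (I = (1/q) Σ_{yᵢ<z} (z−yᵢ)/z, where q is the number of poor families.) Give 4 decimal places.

Below z: £458 (q = 1 of N = 7).
Relative gaps: 0.0418; sum = 0.041841.
I averages over the q = 1 poor units only: 0.041841 / 1 = 0.0418.

0.0418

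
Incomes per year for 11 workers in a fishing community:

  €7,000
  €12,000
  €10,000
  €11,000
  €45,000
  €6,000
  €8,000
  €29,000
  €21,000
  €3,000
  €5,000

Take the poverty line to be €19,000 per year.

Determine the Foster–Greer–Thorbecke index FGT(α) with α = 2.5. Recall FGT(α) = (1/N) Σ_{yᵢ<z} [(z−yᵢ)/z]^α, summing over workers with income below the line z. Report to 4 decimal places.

0.2207

Below the line: €3,000, €5,000, €6,000, €7,000, €8,000, €10,000, €11,000, €12,000 (q = 8 of N = 11).
Normalized shortfalls: (19000−3000)/19000 = 0.8421; (19000−5000)/19000 = 0.7368; (19000−6000)/19000 = 0.6842; (19000−7000)/19000 = 0.6316; (19000−8000)/19000 = 0.5789; (19000−10000)/19000 = 0.4737; (19000−11000)/19000 = 0.4211; (19000−12000)/19000 = 0.3684.
Raised to α = 2.5: 0.65075; 0.46605; 0.38723; 0.31701; 0.25503; 0.15443; 0.11504; 0.08239.
Sum = 2.427934; FGT(2.5) = 2.427934 / 11 = 0.2207.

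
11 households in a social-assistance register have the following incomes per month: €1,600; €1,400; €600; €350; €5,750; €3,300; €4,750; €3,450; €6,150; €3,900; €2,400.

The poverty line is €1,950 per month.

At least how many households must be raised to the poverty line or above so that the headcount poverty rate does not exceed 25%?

2

Currently q = 4 of N = 11 are below the line (H = 0.364).
A headcount ratio of at most 25% allows at most ⌊0.25 × 11⌋ = 2 poor households.
So at least 4 − 2 = 2 must be lifted.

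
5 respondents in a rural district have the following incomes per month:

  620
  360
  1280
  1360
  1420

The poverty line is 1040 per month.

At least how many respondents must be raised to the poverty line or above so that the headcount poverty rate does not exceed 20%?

2 of the 5 respondents are poor, so H = 2/5 = 0.400.
A headcount ratio of at most 20% allows at most ⌊0.20 × 5⌋ = 1 poor respondents.
So at least 2 − 1 = 1 must be lifted.

1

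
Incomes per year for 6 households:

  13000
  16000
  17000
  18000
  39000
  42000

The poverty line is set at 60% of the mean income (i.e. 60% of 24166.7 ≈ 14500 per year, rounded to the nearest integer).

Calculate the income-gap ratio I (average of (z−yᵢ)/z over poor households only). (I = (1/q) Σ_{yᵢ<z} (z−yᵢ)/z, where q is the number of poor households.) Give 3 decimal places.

Below z: 13000 (q = 1 of N = 6).
Shortfall ratios (z−y)/z: 0.1034; sum = 0.103448.
The income-gap ratio divides by q (the poor only): 0.103448 / 1 = 0.103.

0.103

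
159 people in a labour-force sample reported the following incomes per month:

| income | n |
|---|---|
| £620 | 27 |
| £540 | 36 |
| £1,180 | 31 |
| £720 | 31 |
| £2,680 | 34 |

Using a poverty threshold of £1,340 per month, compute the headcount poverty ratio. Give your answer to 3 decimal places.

0.786

125 of the 159 people have income below £1,340.
H = 125/159 = 0.786.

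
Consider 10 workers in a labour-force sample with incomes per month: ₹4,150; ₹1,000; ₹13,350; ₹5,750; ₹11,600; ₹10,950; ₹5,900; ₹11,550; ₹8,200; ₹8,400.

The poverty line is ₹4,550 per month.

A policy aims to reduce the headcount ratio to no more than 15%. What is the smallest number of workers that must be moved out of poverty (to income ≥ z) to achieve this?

1

Currently q = 2 of N = 10 are below the line (H = 0.200).
A headcount ratio of at most 15% allows at most ⌊0.15 × 10⌋ = 1 poor workers.
So at least 2 − 1 = 1 must be lifted.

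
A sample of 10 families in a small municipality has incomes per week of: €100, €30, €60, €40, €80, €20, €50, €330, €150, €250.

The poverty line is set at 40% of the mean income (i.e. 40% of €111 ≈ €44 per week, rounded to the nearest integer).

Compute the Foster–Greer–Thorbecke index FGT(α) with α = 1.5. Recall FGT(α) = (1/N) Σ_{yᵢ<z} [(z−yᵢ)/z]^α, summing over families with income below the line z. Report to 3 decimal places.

Incomes under z: €20, €30, €40 (q = 3 of N = 10).
Relative gaps: (44−20)/44 = 0.5455; (44−30)/44 = 0.3182; (44−40)/44 = 0.0909.
Raised to α = 1.5: 0.40284; 0.17948; 0.02741.
Sum = 0.609734; FGT(1.5) = 0.609734 / 10 = 0.061.

0.061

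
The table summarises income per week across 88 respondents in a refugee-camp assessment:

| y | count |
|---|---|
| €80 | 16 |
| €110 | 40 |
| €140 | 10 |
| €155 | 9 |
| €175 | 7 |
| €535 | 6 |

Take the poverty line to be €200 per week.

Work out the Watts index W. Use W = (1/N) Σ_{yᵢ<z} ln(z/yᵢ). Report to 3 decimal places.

0.516

Below the line: 16×€80, 40×€110, 10×€140, 9×€155, 7×€175 (q = 82 of N = 88).
Log gaps: ln(200/80) = 0.9163 (×16); ln(200/110) = 0.5978 (×40); ln(200/140) = 0.3567 (×10); ln(200/155) = 0.2549 (×9); ln(200/175) = 0.1335 (×7).
W = 45.369631 / 88 = 0.516.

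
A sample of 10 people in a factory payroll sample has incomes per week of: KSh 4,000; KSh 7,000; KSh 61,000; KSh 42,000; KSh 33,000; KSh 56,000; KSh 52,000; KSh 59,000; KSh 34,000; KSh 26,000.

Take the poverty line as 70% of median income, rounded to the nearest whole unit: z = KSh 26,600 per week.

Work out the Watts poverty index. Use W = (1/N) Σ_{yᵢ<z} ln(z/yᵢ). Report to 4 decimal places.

0.3252

Poor units: KSh 4,000, KSh 7,000, KSh 26,000 (q = 3 of N = 10).
Log gaps: ln(26600/4000) = 1.8946; ln(26600/7000) = 1.3350; ln(26600/26000) = 0.0228.
W = 3.252433 / 10 = 0.3252.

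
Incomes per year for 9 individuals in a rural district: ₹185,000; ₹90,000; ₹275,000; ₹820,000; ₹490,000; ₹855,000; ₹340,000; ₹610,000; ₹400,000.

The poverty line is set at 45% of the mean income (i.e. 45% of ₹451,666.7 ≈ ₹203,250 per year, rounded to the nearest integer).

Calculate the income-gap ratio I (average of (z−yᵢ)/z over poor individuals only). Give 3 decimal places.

0.323

Below z: ₹90,000, ₹185,000 (q = 2 of N = 9).
Shortfall ratios (z−y)/z: 0.5572, 0.0898; sum = 0.646986.
I averages over the q = 2 poor units only: 0.646986 / 2 = 0.323.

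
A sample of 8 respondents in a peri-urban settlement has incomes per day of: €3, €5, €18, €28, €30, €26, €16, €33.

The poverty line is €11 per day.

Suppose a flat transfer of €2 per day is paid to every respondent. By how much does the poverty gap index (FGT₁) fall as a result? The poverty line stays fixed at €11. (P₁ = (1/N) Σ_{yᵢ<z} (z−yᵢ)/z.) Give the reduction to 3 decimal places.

Before: below the line — €3, €5; poverty gap index (FGT₁) = 0.15909.
After the €2 transfer: below the line — €5, €7; poverty gap index (FGT₁) = 0.11364.
Reduction = 0.15909 − 0.11364 = 0.045.

0.045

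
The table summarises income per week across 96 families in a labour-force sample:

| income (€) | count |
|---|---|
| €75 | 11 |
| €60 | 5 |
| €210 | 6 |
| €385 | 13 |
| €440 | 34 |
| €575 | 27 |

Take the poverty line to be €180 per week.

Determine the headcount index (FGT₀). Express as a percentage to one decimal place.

16 of the 96 families have income below €180.
H = 16/96 = 16.7%.

16.7%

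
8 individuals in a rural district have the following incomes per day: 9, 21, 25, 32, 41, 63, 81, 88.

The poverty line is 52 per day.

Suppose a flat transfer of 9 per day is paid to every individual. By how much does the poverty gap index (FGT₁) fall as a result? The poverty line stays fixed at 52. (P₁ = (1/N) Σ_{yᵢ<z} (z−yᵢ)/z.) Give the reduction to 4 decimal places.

Before: below the line — 9, 21, 25, 32, 41; poverty gap index (FGT₁) = 0.317308.
After the 9 transfer: below the line — 18, 30, 34, 41, 50; poverty gap index (FGT₁) = 0.209135.
Reduction = 0.317308 − 0.209135 = 0.1082.

0.1082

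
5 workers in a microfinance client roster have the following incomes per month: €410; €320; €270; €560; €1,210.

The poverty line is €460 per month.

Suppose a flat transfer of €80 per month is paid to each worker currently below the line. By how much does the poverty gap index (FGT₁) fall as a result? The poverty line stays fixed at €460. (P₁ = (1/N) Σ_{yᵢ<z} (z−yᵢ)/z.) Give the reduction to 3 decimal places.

0.091

Before: below the line — €270, €320, €410; poverty gap index (FGT₁) = 0.16522.
After the €80 transfer: below the line — €350, €400; poverty gap index (FGT₁) = 0.07391.
Reduction = 0.16522 − 0.07391 = 0.091.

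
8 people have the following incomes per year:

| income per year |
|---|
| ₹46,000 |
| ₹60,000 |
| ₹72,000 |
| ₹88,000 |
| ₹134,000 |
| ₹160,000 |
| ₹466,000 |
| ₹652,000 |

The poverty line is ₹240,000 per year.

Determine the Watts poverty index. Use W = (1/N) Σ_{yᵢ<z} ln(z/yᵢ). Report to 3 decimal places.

Incomes under z: ₹46,000, ₹60,000, ₹72,000, ₹88,000, ₹134,000, ₹160,000 (q = 6 of N = 8).
ln(z/y) terms: ln(240000/46000) = 1.6520; ln(240000/60000) = 1.3863; ln(240000/72000) = 1.2040; ln(240000/88000) = 1.0033; ln(240000/134000) = 0.5828; ln(240000/160000) = 0.4055.
W = 6.233831 / 8 = 0.779.

0.779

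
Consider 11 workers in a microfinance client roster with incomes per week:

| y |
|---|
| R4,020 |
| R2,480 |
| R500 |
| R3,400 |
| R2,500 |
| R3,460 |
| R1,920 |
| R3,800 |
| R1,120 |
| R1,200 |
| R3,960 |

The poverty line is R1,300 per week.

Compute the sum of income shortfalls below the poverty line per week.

Incomes under z: R500, R1,120, R1,200 (q = 3 of N = 11).
Individual gaps: 1300−500 = 800; 1300−1120 = 180; 1300−1200 = 100.
Aggregate gap = R1,080.

R1,080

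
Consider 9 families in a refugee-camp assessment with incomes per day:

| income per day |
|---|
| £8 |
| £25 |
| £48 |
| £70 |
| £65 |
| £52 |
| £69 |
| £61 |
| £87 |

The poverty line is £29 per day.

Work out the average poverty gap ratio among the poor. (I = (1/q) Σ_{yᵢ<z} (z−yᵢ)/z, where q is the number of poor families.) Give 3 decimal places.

Incomes under z: £8, £25 (q = 2 of N = 9).
Shortfall ratios (z−y)/z: 0.7241, 0.1379; sum = 0.862069.
The income-gap ratio divides by q (the poor only): 0.862069 / 2 = 0.431.

0.431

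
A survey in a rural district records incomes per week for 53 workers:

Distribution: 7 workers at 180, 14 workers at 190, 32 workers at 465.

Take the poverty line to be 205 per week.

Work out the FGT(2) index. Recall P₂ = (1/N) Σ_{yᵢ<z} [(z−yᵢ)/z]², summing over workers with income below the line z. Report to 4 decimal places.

Incomes under z: 7×180, 14×190 (q = 21 of N = 53).
Gap ratios (z−y)/z: (205−180)/205 = 0.1220 (×7); (205−190)/205 = 0.0732 (×14).
Squared: 0.0149 (×7); 0.0054 (×14).
Sum = 0.179060; P₂ = 0.179060 / 53 = 0.0034.

0.0034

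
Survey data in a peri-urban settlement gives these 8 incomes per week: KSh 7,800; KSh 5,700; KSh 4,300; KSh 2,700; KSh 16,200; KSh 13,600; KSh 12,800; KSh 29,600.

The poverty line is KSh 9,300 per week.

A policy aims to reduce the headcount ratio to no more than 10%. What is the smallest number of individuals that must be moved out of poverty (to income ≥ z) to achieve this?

4 of the 8 individuals are poor, so H = 4/8 = 0.500.
A headcount ratio of at most 10% allows at most ⌊0.10 × 8⌋ = 0 poor individuals.
So at least 4 − 0 = 4 must be lifted.

4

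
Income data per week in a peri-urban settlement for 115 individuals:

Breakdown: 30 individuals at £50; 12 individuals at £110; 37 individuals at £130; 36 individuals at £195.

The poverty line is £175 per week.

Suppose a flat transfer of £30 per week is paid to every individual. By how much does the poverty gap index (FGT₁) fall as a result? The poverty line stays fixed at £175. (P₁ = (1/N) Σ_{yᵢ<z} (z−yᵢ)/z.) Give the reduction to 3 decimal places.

Before: below the line — 30×£50, 12×£110, 37×£130; poverty gap index (FGT₁) = 0.30783.
After the £30 transfer: below the line — 30×£80, 12×£140, 37×£160; poverty gap index (FGT₁) = 0.19006.
Reduction = 0.30783 − 0.19006 = 0.118.

0.118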